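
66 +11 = 77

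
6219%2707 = 805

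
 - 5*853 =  - 4265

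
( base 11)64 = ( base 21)37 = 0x46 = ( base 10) 70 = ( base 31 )28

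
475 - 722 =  - 247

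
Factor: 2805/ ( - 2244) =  -2^( - 2)*5^1 = - 5/4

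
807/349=2  +  109/349= 2.31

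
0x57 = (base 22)3l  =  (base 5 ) 322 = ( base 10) 87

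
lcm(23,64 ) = 1472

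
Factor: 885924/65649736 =2^(  -  1 )*3^3*13^1*29^(  -  1)*631^1*282973^( - 1 ) = 221481/16412434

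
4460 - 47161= - 42701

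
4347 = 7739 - 3392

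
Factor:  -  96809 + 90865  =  -2^3*743^1 = - 5944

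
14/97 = 14/97 = 0.14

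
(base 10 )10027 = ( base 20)1517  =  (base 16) 272b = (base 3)111202101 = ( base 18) 1CH1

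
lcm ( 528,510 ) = 44880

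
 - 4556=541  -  5097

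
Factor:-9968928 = - 2^5*3^1*103843^1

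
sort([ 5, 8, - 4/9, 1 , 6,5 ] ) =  [ - 4/9 , 1,5, 5,6, 8]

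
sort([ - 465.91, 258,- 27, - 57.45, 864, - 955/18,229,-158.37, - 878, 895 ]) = [ - 878, - 465.91, -158.37,-57.45, -955/18,-27,229,258, 864, 895 ]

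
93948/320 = 293 + 47/80 = 293.59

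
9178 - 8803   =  375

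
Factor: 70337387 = 149^1*472063^1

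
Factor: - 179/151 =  - 151^( - 1) * 179^1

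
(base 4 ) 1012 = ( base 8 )106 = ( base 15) 4a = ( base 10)70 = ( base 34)22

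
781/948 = 781/948 = 0.82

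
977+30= 1007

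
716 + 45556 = 46272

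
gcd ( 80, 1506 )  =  2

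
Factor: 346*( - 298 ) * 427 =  -44027116=- 2^2*7^1 * 61^1*149^1 * 173^1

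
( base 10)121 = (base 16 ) 79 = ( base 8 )171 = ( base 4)1321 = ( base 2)1111001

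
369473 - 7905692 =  - 7536219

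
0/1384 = 0 = 0.00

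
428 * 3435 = 1470180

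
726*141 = 102366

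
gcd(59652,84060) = 36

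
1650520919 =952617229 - -697903690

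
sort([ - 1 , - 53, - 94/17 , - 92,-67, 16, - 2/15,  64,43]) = [-92,-67,-53,  -  94/17, - 1,-2/15,16,  43, 64]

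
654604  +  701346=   1355950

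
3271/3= 1090+1/3  =  1090.33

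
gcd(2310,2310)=2310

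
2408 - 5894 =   -  3486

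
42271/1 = 42271 = 42271.00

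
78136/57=78136/57  =  1370.81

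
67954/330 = 33977/165 = 205.92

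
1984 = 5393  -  3409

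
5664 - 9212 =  - 3548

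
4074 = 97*42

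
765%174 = 69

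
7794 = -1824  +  9618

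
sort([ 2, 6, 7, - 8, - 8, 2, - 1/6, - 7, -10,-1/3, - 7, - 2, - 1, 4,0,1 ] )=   [ - 10,-8, - 8,  -  7 , - 7,-2, - 1, - 1/3, - 1/6 , 0,1, 2,2  ,  4, 6,  7 ] 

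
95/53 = 1 +42/53 = 1.79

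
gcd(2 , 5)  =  1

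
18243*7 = 127701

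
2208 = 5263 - 3055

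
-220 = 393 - 613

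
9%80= 9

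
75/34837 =75/34837 = 0.00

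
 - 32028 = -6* 5338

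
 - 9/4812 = - 3/1604 = -0.00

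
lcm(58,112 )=3248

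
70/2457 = 10/351 = 0.03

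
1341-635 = 706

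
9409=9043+366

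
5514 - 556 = 4958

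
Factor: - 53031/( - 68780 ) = 2^( - 2)*3^1*5^( - 1)*11^1*19^( - 1 ) * 181^ ( - 1) * 1607^1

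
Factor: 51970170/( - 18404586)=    - 3^(- 1) * 5^1* 7^1*61^1 *83^(-1 ) *97^ ( - 1) * 127^ ( - 1)*4057^1= - 8661695/3067431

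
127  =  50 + 77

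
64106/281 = 64106/281 = 228.14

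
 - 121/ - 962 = 121/962= 0.13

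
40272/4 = 10068   =  10068.00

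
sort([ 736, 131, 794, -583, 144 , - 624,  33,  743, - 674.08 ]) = [ - 674.08, - 624, - 583,33,  131, 144,  736 , 743, 794 ] 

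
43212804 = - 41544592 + 84757396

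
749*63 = 47187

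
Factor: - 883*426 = -376158 = - 2^1*3^1*71^1*883^1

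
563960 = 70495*8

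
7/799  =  7/799  =  0.01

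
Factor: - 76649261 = - 13^1*151^1* 39047^1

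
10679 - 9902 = 777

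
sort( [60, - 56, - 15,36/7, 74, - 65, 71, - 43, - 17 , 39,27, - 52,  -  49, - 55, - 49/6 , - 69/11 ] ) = [ - 65, - 56 , - 55, - 52, -49, - 43,  -  17,  -  15,  -  49/6,  -  69/11,36/7,27,39,60,71,74]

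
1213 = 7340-6127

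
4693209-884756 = 3808453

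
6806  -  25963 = -19157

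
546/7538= 273/3769 = 0.07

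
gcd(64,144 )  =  16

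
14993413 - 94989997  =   -79996584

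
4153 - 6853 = -2700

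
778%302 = 174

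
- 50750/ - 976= 51 + 487/488  =  52.00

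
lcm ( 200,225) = 1800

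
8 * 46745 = 373960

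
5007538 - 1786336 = 3221202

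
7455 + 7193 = 14648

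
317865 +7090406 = 7408271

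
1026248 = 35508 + 990740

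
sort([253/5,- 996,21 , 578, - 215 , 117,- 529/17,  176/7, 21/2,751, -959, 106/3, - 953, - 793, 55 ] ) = [ - 996, - 959, - 953, - 793 , -215, - 529/17, 21/2,21, 176/7,106/3,253/5,55, 117, 578,751 ]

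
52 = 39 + 13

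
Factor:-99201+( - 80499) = -2^2*3^1*5^2*599^1=-179700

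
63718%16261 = 14935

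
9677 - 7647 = 2030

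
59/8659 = 59/8659 = 0.01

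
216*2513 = 542808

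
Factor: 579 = 3^1 * 193^1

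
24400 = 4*6100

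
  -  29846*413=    - 12326398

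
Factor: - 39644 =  - 2^2 * 11^1*17^1*53^1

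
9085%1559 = 1290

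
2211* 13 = 28743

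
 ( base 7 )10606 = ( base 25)481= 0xA8D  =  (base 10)2701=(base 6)20301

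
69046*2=138092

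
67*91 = 6097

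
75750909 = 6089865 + 69661044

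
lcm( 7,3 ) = 21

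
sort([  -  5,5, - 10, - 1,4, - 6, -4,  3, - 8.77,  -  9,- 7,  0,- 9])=[ - 10,-9, - 9, - 8.77,- 7, - 6 , - 5,-4  , - 1,0, 3,4,  5]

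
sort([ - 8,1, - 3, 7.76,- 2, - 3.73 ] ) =[ -8,  -  3.73, - 3 ,-2, 1,7.76]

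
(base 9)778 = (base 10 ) 638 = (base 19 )1EB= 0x27E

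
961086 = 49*19614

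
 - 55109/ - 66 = 834 + 65/66 = 834.98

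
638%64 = 62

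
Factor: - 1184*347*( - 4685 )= 1924822880 = 2^5*5^1*37^1*347^1*937^1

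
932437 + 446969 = 1379406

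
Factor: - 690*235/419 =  - 162150/419 = - 2^1*3^1*5^2*23^1*47^1*419^(-1)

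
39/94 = 39/94 =0.41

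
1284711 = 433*2967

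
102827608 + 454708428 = 557536036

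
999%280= 159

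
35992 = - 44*( - 818 ) 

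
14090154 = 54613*258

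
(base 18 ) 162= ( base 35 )CE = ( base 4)12302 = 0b110110010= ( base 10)434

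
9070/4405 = 1814/881= 2.06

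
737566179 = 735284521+2281658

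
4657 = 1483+3174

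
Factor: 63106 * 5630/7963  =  355286780/7963 = 2^2*5^1*139^1 * 227^1*563^1 * 7963^ ( - 1) 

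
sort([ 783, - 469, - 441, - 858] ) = [ -858, - 469, -441,783] 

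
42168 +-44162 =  - 1994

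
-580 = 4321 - 4901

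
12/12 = 1 = 1.00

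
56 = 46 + 10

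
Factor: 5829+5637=11466  =  2^1*3^2*7^2*13^1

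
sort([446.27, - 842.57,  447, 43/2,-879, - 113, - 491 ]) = [ - 879, - 842.57, -491, - 113,43/2, 446.27,447] 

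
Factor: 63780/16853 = 2^2*3^1*5^1*19^(-1)*887^( - 1 )*1063^1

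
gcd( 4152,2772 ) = 12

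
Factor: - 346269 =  - 3^1 *7^1*11^1 * 1499^1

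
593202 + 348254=941456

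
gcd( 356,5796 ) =4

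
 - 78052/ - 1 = 78052 + 0/1 = 78052.00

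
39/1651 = 3/127 = 0.02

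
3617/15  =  3617/15 = 241.13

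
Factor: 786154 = 2^1*393077^1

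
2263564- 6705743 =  -4442179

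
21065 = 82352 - 61287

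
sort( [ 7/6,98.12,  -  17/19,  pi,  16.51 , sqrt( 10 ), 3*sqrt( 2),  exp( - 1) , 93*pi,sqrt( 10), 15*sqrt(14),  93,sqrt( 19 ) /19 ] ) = [ - 17/19,sqrt( 19)/19, exp( - 1),7/6, pi , sqrt( 10),sqrt( 10), 3*sqrt( 2 ), 16.51,15*sqrt(14),93, 98.12, 93*  pi]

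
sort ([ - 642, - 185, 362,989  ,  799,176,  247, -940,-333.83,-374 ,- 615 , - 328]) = [ - 940, - 642,- 615, - 374,-333.83 ,  -  328,-185,176,  247, 362, 799, 989] 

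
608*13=7904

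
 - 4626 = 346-4972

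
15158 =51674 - 36516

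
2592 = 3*864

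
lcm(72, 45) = 360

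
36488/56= 4561/7 = 651.57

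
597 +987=1584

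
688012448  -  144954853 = 543057595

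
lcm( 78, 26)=78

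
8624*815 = 7028560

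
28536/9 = 9512/3 = 3170.67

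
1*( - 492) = -492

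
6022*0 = 0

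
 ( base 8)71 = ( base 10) 57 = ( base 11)52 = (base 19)30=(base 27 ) 23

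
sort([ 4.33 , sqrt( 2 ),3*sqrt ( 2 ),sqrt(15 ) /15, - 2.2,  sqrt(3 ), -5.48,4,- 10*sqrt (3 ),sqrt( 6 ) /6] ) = [ - 10 *sqrt(3 ), - 5.48, - 2.2,sqrt(15)/15 , sqrt(6 ) /6,sqrt(2 ),sqrt(3 ),4,3*sqrt( 2), 4.33 ] 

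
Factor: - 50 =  - 2^1*5^2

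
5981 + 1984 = 7965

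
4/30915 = 4/30915 = 0.00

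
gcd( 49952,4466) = 14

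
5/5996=5/5996= 0.00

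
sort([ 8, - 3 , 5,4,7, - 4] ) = [ - 4 , - 3 , 4,5,7,8]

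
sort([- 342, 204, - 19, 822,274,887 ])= [  -  342 , -19,  204,274,  822,887]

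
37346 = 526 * 71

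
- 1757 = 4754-6511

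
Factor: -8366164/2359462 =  - 2^1 * 7^( - 1)*193^1 * 10837^1*168533^(  -  1)=-  4183082/1179731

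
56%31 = 25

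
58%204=58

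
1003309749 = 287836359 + 715473390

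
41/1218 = 41/1218 = 0.03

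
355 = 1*355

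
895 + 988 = 1883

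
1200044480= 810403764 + 389640716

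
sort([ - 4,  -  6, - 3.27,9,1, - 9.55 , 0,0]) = [- 9.55 , - 6, - 4, - 3.27,0,0,1,9 ] 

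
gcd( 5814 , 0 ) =5814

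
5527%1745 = 292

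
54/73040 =27/36520 =0.00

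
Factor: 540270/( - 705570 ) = -3^3  *23^1*811^( - 1) =- 621/811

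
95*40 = 3800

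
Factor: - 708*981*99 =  - 2^2*3^5*11^1 * 59^1*109^1 = - 68760252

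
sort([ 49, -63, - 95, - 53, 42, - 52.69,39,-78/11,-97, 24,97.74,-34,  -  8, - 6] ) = [ - 97, - 95, - 63, - 53, - 52.69, -34,  -  8, - 78/11, - 6,24,39,42,49,  97.74 ] 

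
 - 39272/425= - 39272/425 = - 92.40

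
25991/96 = 270+71/96=270.74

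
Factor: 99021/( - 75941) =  - 3^1* 13^1*2539^1*75941^(-1) 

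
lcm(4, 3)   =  12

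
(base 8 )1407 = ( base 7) 2155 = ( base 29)QL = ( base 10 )775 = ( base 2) 1100000111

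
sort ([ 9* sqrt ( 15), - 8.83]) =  [ - 8.83, 9*sqrt( 15)]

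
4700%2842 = 1858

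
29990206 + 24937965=54928171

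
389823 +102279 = 492102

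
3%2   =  1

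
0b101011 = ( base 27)1G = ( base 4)223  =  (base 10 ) 43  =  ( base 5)133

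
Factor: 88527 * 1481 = 131108487 = 3^1*23^1 * 1283^1*1481^1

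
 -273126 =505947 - 779073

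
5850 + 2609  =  8459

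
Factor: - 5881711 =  - 11^1*17^1*71^1*443^1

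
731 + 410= 1141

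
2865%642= 297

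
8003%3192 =1619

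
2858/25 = 114 + 8/25 = 114.32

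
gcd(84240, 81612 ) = 36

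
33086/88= 16543/44 = 375.98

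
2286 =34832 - 32546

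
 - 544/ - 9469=32/557 = 0.06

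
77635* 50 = 3881750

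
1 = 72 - 71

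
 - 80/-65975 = 16/13195 = 0.00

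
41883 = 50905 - 9022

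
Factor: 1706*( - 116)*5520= - 1092385920= - 2^7*3^1*5^1*23^1*29^1*853^1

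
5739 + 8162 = 13901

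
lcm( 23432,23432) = 23432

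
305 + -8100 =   -  7795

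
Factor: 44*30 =2^3*3^1*5^1*11^1  =  1320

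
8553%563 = 108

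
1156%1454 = 1156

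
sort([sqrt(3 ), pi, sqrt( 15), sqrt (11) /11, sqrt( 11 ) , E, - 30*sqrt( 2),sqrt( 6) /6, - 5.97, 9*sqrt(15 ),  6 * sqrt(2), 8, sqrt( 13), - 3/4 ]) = [ - 30* sqrt(2), - 5.97,-3/4, sqrt( 11)/11,sqrt ( 6 ) /6, sqrt(  3 ), E, pi, sqrt( 11),sqrt (13 ),  sqrt(15 ) , 8 , 6*sqrt ( 2),9*sqrt( 15 )]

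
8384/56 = 1048/7  =  149.71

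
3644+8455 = 12099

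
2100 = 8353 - 6253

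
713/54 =713/54  =  13.20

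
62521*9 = 562689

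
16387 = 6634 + 9753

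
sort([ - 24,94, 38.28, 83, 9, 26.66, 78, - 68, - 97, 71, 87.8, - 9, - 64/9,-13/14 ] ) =[ - 97,  -  68 , - 24, - 9, - 64/9, - 13/14, 9,26.66, 38.28, 71, 78, 83, 87.8, 94] 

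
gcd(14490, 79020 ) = 90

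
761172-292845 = 468327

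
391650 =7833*50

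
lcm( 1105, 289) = 18785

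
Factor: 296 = 2^3*37^1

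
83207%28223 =26761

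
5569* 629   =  3502901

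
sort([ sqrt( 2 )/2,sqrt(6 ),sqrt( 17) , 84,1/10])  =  [1/10,sqrt( 2 )/2, sqrt( 6 ),sqrt(17) , 84 ]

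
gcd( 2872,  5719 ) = 1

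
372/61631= 372/61631= 0.01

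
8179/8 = 8179/8= 1022.38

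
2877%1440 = 1437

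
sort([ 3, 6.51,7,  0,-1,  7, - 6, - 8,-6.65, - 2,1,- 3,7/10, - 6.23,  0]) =[ - 8, - 6.65, - 6.23, - 6, - 3, - 2, - 1, 0,0, 7/10, 1 , 3,6.51,  7, 7 ] 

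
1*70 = 70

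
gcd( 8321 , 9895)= 1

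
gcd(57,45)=3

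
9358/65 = 143 + 63/65 = 143.97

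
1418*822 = 1165596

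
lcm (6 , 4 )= 12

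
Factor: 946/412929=2/873 = 2^1*3^( -2 )*97^(  -  1 ) 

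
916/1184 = 229/296 = 0.77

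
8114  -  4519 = 3595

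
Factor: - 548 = -2^2 * 137^1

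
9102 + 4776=13878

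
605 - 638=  - 33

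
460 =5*92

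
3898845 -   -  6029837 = 9928682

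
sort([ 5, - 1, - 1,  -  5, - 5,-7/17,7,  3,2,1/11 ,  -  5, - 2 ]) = [ - 5,-5, - 5, - 2,-1, - 1, - 7/17, 1/11,2,3,5,7]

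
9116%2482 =1670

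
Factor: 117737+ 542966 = 31^1  *  21313^1= 660703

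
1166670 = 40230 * 29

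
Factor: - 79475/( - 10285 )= 5^1*11^( - 1 )*17^1 = 85/11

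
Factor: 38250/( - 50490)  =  - 3^( - 1 )* 5^2 * 11^(  -  1 ) = - 25/33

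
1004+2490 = 3494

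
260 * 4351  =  1131260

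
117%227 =117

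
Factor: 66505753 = 66505753^1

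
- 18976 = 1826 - 20802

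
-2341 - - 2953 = 612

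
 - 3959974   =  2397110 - 6357084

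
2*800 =1600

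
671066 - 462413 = 208653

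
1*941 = 941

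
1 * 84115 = 84115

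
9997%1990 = 47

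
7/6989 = 7/6989 = 0.00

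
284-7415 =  - 7131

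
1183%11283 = 1183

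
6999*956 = 6691044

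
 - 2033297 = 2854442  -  4887739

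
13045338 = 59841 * 218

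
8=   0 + 8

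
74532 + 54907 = 129439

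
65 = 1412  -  1347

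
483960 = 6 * 80660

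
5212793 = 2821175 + 2391618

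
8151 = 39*209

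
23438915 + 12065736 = 35504651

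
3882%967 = 14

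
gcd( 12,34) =2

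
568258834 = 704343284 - 136084450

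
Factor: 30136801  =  17^1*67^1*26459^1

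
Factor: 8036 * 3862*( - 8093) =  - 251166513976 = - 2^3*7^2*41^1*1931^1 * 8093^1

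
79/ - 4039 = -1 + 3960/4039 = - 0.02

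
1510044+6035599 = 7545643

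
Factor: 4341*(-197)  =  -855177 = -  3^1*197^1*1447^1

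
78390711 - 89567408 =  - 11176697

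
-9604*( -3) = 28812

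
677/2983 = 677/2983 = 0.23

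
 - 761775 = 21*(-36275 ) 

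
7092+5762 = 12854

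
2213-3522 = -1309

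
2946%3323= 2946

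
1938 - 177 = 1761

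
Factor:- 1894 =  - 2^1 * 947^1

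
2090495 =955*2189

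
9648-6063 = 3585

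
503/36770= 503/36770 = 0.01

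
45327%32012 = 13315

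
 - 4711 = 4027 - 8738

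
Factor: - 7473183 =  - 3^1* 17^1  *  23^2*277^1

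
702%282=138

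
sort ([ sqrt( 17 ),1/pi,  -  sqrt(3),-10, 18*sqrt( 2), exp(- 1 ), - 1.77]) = [ - 10, - 1.77, - sqrt(3), 1/pi,exp( - 1), sqrt(17 ),18*sqrt( 2)]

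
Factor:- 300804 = -2^2*3^1*7^1*3581^1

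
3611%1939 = 1672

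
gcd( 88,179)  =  1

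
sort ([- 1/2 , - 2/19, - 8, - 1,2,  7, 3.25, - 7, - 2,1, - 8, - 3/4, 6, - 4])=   [ - 8, - 8, - 7 ,-4,-2,- 1, - 3/4,-1/2,-2/19, 1, 2 , 3.25, 6,  7]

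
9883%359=190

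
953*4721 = 4499113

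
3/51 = 1/17 = 0.06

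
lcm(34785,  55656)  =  278280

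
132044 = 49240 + 82804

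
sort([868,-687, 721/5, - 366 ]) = [- 687,-366, 721/5, 868]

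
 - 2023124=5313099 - 7336223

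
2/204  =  1/102  =  0.01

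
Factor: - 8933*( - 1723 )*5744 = 2^4*359^1*1723^1 * 8933^1 = 88409114896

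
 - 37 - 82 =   -  119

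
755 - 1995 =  - 1240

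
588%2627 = 588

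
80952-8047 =72905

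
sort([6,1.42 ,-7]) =[ - 7, 1.42, 6 ] 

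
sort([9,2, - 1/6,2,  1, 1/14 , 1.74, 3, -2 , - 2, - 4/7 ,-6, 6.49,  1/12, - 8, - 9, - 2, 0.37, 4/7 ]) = [ - 9, - 8, -6,  -  2, - 2, -2,-4/7, - 1/6,  1/14, 1/12,0.37, 4/7, 1,1.74 , 2,2,  3,6.49,9]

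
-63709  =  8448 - 72157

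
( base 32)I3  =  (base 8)1103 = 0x243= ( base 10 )579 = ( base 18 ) 1E3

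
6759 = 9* 751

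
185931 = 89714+96217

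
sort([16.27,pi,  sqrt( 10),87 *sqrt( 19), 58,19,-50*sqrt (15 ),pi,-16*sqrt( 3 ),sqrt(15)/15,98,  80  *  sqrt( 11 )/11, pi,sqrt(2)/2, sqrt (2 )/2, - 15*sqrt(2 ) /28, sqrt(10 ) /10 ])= [ -50 *sqrt( 15 ), -16 * sqrt (3), - 15 * sqrt(2 )/28, sqrt(15) /15, sqrt( 10 )/10,sqrt ( 2)/2,sqrt(2)/2, pi, pi, pi, sqrt(  10 ),16.27, 19 , 80 * sqrt(11 ) /11, 58,  98, 87*sqrt(19 )]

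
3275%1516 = 243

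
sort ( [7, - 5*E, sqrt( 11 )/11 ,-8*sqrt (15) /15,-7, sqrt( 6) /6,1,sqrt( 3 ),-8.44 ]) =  [ - 5* E,-8.44, - 7, - 8*sqrt( 15)/15, sqrt( 11)/11,sqrt( 6)/6, 1,sqrt( 3 ),7 ]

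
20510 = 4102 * 5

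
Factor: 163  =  163^1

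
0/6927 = 0=0.00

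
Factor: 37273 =37273^1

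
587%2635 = 587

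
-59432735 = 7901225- 67333960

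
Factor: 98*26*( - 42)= - 107016 = - 2^3*3^1*7^3*13^1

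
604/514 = 302/257 = 1.18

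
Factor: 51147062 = 2^1  *  25573531^1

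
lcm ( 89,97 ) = 8633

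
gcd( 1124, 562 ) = 562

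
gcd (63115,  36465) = 65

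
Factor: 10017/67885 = 3^3*5^( - 1 )*7^1* 53^1*13577^(-1 )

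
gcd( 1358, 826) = 14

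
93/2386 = 93/2386 = 0.04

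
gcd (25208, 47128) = 1096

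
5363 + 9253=14616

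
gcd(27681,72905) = 1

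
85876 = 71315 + 14561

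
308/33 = 28/3 = 9.33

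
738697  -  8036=730661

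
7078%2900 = 1278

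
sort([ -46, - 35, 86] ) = [ - 46 ,-35, 86] 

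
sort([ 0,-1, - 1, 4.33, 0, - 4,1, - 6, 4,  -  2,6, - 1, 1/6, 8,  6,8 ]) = [-6, - 4, - 2, - 1, - 1,-1,  0,0, 1/6,1, 4, 4.33, 6, 6, 8, 8]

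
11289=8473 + 2816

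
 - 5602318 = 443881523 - 449483841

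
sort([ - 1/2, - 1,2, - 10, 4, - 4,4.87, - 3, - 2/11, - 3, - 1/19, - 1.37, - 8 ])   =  [ - 10,-8,-4, - 3, - 3, - 1.37,-1, - 1/2, - 2/11,-1/19, 2,4,4.87]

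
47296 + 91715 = 139011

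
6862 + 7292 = 14154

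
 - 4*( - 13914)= 55656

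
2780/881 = 2780/881 = 3.16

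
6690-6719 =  - 29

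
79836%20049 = 19689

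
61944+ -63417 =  - 1473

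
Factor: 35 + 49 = 2^2*3^1*7^1 = 84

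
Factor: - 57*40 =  - 2280 =- 2^3*3^1*5^1*19^1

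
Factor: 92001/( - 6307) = - 3^1 *13^1 * 17^( - 1)*53^(-1)*337^1 = - 13143/901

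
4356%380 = 176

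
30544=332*92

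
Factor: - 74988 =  - 2^2*3^2*2083^1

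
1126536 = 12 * 93878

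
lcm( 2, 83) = 166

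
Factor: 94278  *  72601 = 2^1*3^1*19^1*79^1 * 827^1 * 919^1 = 6844677078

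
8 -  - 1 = 9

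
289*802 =231778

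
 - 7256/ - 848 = 8 +59/106= 8.56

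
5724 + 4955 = 10679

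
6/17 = 6/17 = 0.35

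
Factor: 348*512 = 178176 = 2^11*3^1*29^1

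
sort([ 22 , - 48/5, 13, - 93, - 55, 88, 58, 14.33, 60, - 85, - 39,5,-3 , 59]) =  [-93,-85,-55,-39,-48/5,-3, 5, 13,14.33, 22 , 58, 59,60, 88]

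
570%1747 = 570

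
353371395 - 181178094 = 172193301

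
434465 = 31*14015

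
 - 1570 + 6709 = 5139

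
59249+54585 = 113834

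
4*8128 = 32512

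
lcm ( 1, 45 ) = 45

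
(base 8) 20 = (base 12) 14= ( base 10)16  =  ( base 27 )G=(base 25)G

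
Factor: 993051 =3^2*110339^1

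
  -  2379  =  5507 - 7886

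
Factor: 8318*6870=2^2 * 3^1 * 5^1*229^1*4159^1 =57144660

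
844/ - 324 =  - 211/81  =  - 2.60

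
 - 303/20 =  - 16+17/20= - 15.15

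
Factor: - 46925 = -5^2*1877^1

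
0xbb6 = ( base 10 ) 2998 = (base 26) 4B8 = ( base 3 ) 11010001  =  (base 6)21514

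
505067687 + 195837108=700904795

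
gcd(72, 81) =9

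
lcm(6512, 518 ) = 45584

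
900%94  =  54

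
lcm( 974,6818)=6818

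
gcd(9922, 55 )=11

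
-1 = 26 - 27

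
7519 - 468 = 7051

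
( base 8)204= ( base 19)6I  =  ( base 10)132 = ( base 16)84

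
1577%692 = 193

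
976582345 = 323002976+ 653579369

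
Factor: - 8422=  - 2^1*4211^1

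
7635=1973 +5662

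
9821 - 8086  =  1735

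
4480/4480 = 1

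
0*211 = 0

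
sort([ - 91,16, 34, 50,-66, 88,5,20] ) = [ - 91,  -  66,5,16, 20,34 , 50,88]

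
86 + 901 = 987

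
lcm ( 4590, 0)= 0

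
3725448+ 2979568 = 6705016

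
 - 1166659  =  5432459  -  6599118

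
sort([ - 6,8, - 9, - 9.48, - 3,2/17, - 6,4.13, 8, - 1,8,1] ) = [ - 9.48 , - 9, - 6, - 6, - 3,  -  1, 2/17,1,4.13, 8, 8,8]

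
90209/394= 228  +  377/394=228.96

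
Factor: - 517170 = -2^1*3^1*5^1*17239^1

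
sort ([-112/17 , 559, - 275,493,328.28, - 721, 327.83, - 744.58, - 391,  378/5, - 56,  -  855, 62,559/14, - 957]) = [ - 957, - 855, - 744.58, - 721 , - 391, - 275, - 56 , - 112/17,559/14,  62,378/5, 327.83, 328.28,493,559 ] 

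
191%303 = 191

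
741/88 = 8 + 37/88 = 8.42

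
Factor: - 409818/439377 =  - 2^1*409^1*877^( - 1 )=- 818/877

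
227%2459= 227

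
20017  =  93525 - 73508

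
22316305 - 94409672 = -72093367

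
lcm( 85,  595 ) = 595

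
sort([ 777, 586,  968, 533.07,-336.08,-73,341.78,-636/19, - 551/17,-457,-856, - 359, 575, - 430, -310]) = [-856,-457, -430,  -  359,-336.08,  -  310,-73 ,-636/19, - 551/17, 341.78, 533.07, 575, 586, 777,968]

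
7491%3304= 883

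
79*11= 869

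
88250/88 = 1002+37/44 = 1002.84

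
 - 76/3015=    - 76/3015 = -0.03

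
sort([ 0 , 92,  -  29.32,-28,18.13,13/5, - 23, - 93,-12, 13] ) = [ - 93, - 29.32,-28,- 23, -12, 0, 13/5, 13, 18.13,92 ] 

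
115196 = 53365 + 61831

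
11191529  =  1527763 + 9663766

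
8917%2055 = 697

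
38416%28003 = 10413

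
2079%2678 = 2079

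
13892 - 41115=-27223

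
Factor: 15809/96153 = 3^ ( - 1)*15809^1*32051^( - 1 )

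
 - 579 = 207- 786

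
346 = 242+104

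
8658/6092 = 4329/3046 = 1.42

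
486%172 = 142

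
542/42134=271/21067  =  0.01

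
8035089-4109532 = 3925557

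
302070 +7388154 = 7690224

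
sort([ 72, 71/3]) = [71/3, 72]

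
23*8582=197386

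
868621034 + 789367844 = 1657988878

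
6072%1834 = 570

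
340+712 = 1052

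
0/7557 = 0 = 0.00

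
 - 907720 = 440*( - 2063) 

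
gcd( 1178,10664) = 62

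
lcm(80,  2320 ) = 2320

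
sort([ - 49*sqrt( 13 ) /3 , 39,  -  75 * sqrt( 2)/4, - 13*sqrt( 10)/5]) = [  -  49*sqrt( 13)/3, - 75*sqrt( 2)/4 ,  -  13*sqrt(10) /5, 39 ] 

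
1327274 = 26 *51049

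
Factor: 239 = 239^1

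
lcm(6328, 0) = 0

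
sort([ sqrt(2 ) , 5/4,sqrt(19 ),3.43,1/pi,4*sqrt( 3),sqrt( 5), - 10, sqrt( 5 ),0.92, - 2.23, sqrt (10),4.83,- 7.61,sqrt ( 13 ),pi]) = [  -  10,-7.61, - 2.23,1/pi,0.92,5/4 , sqrt( 2 ), sqrt( 5 ),sqrt (5), pi,sqrt( 10), 3.43,  sqrt(13), sqrt( 19) , 4.83,4*sqrt(3) ] 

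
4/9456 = 1/2364 = 0.00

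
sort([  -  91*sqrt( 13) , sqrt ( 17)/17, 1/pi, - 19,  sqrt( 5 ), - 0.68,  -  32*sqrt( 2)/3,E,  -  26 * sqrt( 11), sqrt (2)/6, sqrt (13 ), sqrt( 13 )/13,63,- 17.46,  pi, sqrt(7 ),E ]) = [ -91* sqrt( 13),-26*sqrt (11), - 19,  -  17.46, - 32*sqrt (2)/3, - 0.68,sqrt( 2 )/6, sqrt( 17)/17, sqrt( 13)/13, 1/pi, sqrt( 5),  sqrt( 7 ), E,  E , pi,sqrt(13),63 ] 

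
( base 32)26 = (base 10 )70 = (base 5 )240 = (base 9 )77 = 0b1000110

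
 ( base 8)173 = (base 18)6F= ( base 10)123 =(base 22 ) 5D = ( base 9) 146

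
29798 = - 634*( - 47)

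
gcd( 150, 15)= 15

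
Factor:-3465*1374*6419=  - 2^1*3^3*5^1*7^3*11^1*131^1*229^1 = - 30560281290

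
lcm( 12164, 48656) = 48656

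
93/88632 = 31/29544=0.00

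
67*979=65593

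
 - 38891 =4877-43768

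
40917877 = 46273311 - 5355434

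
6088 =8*761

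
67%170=67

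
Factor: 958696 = 2^3*293^1*409^1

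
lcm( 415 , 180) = 14940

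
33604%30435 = 3169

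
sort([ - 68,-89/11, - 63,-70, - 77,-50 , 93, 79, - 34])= [ - 77,  -  70, - 68,-63, - 50, - 34,  -  89/11, 79,93 ] 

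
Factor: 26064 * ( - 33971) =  - 2^4 * 3^2  *7^1*23^1*181^1*211^1 = - 885420144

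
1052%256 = 28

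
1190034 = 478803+711231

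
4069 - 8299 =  - 4230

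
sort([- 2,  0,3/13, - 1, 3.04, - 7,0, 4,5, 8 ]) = [ - 7, - 2, - 1,0, 0, 3/13, 3.04,  4, 5,8] 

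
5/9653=5/9653= 0.00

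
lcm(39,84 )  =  1092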